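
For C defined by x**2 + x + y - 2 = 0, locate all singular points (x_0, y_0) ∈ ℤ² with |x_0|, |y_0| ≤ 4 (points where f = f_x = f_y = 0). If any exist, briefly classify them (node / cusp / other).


No singular points in the scanned grid; C is smooth there.

Compute partial derivatives:
  f_x = 2*x + 1.
  f_y = 1.
f_y = 1 is a nonzero constant, so f_y never vanishes: no point (x, y) can satisfy f = f_x = f_y = 0. In particular no (x, y) ∈ {−4, ..., 4}² is singular; the curve is smooth.


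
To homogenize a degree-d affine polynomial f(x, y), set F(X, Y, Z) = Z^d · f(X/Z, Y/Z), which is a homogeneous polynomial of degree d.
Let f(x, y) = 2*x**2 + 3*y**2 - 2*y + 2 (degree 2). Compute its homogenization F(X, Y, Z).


F(X, Y, Z) = 2*X**2 + 3*Y**2 - 2*Y*Z + 2*Z**2

deg(f) = 2.
Substitute x = X/Z, y = Y/Z into f, then multiply by Z^2.
  monomial 2·x^2·y^0 ↦ 2·X^2·Y^0·Z^0.
  monomial 3·x^0·y^2 ↦ 3·X^0·Y^2·Z^0.
  monomial -2·x^0·y^1 ↦ -2·X^0·Y^1·Z^1.
  monomial 2·x^0·y^0 ↦ 2·X^0·Y^0·Z^2.
Collecting: F(X, Y, Z) = 2*X**2 + 3*Y**2 - 2*Y*Z + 2*Z**2.


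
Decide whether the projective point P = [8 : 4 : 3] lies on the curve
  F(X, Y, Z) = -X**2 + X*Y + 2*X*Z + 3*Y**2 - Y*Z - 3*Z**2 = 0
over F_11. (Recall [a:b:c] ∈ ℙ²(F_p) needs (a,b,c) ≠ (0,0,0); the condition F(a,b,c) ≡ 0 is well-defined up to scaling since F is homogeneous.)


F(8,4,3) ≡ 3 (mod 11); P is NOT on the curve.

Evaluate F(8, 4, 3) term-by-term (mod 11).
  -X**2 ↦ -1·64·1·1 = -64
  X*Y ↦ 1·8·4·1 = 32
  2*X*Z ↦ 2·8·1·3 = 48
  3*Y**2 ↦ 3·1·16·1 = 48
  -Y*Z ↦ -1·1·4·3 = -12
  -3*Z**2 ↦ -3·1·1·9 = -27
Sum: F(8, 4, 3) = (-64) + (32) + (48) + (48) + (-12) + (-27) = 25.
Reducing mod 11: 25 ≡ 3 (mod 11).
Since F(a, b, c) ≡ 3 ≠ 0 (mod 11), P does NOT lie on the curve.


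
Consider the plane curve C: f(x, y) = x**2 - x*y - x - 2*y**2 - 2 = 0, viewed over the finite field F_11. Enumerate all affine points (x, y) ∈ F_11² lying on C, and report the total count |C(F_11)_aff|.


Affine F_11-points: {(2, 0), (2, 10), (5, 1), (5, 2), (8, 1), (8, 6), (9, 2), (9, 10), (10, 0), (10, 6)}; count = 10.

For each of the 121 pairs (x, y) ∈ F_11², evaluate f(x, y) mod 11. Record the zeros.
  x = 0: [0↦9, 1↦7, 2↦1, 3↦2, 4↦10, 5↦3, 6↦3, 7↦10, 8↦2, 9↦1, 10↦7]  zeros at y ∈ ∅
  x = 1: [0↦9, 1↦6, 2↦10, 3↦10, 4↦6, 5↦9, 6↦8, 7↦3, 8↦5, 9↦3, 10↦8]  zeros at y ∈ ∅
  x = 2: [0↦0, 1↦7, 2↦10, 3↦9, 4↦4, 5↦6, 6↦4, 7↦9, 8↦10, 9↦7, 10↦0]  zeros at y ∈ {0, 10}
  x = 3: [0↦4, 1↦10, 2↦1, 3↦10, 4↦4, 5↦5, 6↦2, 7↦6, 8↦6, 9↦2, 10↦5]  zeros at y ∈ ∅
  x = 4: [0↦10, 1↦4, 2↦5, 3↦2, 4↦6, 5↦6, 6↦2, 7↦5, 8↦4, 9↦10, 10↦1]  zeros at y ∈ ∅
  x = 5: [0↦7, 1↦0, 2↦0, 3↦7, 4↦10, 5↦9, 6↦4, 7↦6, 8↦4, 9↦9, 10↦10]  zeros at y ∈ {1, 2}
  x = 6: [0↦6, 1↦9, 2↦8, 3↦3, 4↦5, 5↦3, 6↦8, 7↦9, 8↦6, 9↦10, 10↦10]  zeros at y ∈ ∅
  x = 7: [0↦7, 1↦9, 2↦7, 3↦1, 4↦2, 5↦10, 6↦3, 7↦3, 8↦10, 9↦2, 10↦1]  zeros at y ∈ ∅
  x = 8: [0↦10, 1↦0, 2↦8, 3↦1, 4↦1, 5↦8, 6↦0, 7↦10, 8↦5, 9↦7, 10↦5]  zeros at y ∈ {1, 6}
  x = 9: [0↦4, 1↦4, 2↦0, 3↦3, 4↦2, 5↦8, 6↦10, 7↦8, 8↦2, 9↦3, 10↦0]  zeros at y ∈ {2, 10}
  x = 10: [0↦0, 1↦10, 2↦5, 3↦7, 4↦5, 5↦10, 6↦0, 7↦8, 8↦1, 9↦1, 10↦8]  zeros at y ∈ {0, 6}
Collecting zeros: affine points = {(2, 0), (2, 10), (5, 1), (5, 2), (8, 1), (8, 6), (9, 2), (9, 10), (10, 0), (10, 6)}.
Total count |C(F_11)_aff| = 10.


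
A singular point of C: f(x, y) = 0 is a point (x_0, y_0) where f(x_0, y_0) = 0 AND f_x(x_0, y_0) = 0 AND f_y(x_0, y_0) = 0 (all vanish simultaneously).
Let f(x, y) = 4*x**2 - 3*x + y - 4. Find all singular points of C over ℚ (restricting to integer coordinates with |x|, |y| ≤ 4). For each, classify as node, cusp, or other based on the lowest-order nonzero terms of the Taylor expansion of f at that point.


No singular points in the scanned grid; C is smooth there.

Compute partial derivatives:
  f_x = 8*x - 3.
  f_y = 1.
f_y = 1 is a nonzero constant, so f_y never vanishes: no point (x, y) can satisfy f = f_x = f_y = 0. In particular no (x, y) ∈ {−4, ..., 4}² is singular; the curve is smooth.


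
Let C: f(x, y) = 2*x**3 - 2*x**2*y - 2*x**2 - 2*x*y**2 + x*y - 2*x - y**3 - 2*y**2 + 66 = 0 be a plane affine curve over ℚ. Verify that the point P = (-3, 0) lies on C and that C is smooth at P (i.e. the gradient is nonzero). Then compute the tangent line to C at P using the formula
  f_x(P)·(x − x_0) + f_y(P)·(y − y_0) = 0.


Tangent line at P: 64*x - 21*y + 192 = 0.

Step 1: f(-3, 0) = 0, so P lies on C.
Step 2: partial derivatives
  f_x(x, y) = 6*x**2 - 4*x*y - 4*x - 2*y**2 + y - 2, f_y(x, y) = -2*x**2 - 4*x*y + x - 3*y**2 - 4*y.
  f_x(P) = 64, f_y(P) = -21 (gradient nonzero, so P is smooth).
Step 3: tangent line at P: 64·(x − -3) + -21·(y − 0) = 0.
Expanding: 64*x - 21*y + 192 = 0.


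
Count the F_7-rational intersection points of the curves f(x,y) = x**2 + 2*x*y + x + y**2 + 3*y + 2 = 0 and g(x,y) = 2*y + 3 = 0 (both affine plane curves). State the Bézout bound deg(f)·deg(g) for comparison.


Common zeros: ∅; count = 0; Bézout bound = 2.

deg(f) = 2, deg(g) = 1, so Bézout bound = 2.
Scan x ∈ F_7. For each x, list the y ∈ F_7 with f(x, y) ≡ 0 and those with g(x, y) ≡ 0 (mod 7); the common zeros in that column are the intersection.
  x = 0: f ≡ 0 at y ∈ {5, 6}; g ≡ 0 at y ∈ {2}; common: ∅.
  x = 1: f ≡ 0 at y ∈ {3, 6}; g ≡ 0 at y ∈ {2}; common: ∅.
  x = 2: f ≡ 0 at y ∈ ∅; g ≡ 0 at y ∈ {2}; common: ∅.
  x = 3: f ≡ 0 at y ∈ {0, 5}; g ≡ 0 at y ∈ {2}; common: ∅.
  x = 4: f ≡ 0 at y ∈ ∅; g ≡ 0 at y ∈ {2}; common: ∅.
  x = 5: f ≡ 0 at y ∈ ∅; g ≡ 0 at y ∈ {2}; common: ∅.
  x = 6: f ≡ 0 at y ∈ {3}; g ≡ 0 at y ∈ {2}; common: ∅.
Collecting: common zeros = ∅, so the count is 0.
Comparison with the Bézout bound: 0 ≤ 2 = deg(f)·deg(g), as expected for curves with no common component (the affine F_7-count falls short of the bound because intersections may lie at infinity, over extension fields, or carry multiplicity).


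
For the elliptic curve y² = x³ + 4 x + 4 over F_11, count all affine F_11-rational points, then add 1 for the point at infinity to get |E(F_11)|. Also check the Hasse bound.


Affine points = {(0, 2), (0, 9), (1, 3), (1, 8), (2, 3), (2, 8), (7, 1), (7, 10), (8, 3), (8, 8)}; affine count = 10; |E(F_11)| = 11.

Discriminant check: Δ ∝ 4a³ + 27b² = 4·4³ + 27·4² = 4·64 + 27·16 ≡ 6 (mod 11). Nonzero ⇒ E is nonsingular.
For each x ∈ F_11, compute rhs = x³ + 4·x + 4 mod 11, then count y ∈ F_11 with y² ≡ rhs.
  x = 0: rhs = 4, matching y values: 2, 9 (2 points).
  x = 1: rhs = 9, matching y values: 3, 8 (2 points).
  x = 2: rhs = 9, matching y values: 3, 8 (2 points).
  x = 3: rhs = 10, matching y values: none (0 points).
  x = 4: rhs = 7, matching y values: none (0 points).
  x = 5: rhs = 6, matching y values: none (0 points).
  x = 6: rhs = 2, matching y values: none (0 points).
  x = 7: rhs = 1, matching y values: 1, 10 (2 points).
  x = 8: rhs = 9, matching y values: 3, 8 (2 points).
  x = 9: rhs = 10, matching y values: none (0 points).
  x = 10: rhs = 10, matching y values: none (0 points).
Total affine count: 10.
Full point count |E(F_11)| = 10 + 1 = 11.
Hasse bound: |11 − (11+1)| = |-1| = 1 ≤ 2√11 ≈ 6.6332 ✓.


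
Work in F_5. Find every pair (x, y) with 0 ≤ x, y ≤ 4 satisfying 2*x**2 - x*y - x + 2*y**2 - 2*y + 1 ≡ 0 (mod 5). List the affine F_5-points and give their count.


Affine F_5-points: {(0, 2), (0, 4), (2, 1), (4, 1), (4, 2)}; count = 5.

For each of the 25 pairs (x, y) ∈ F_5², evaluate f(x, y) mod 5. Record the zeros.
  x = 0: [0↦1, 1↦1, 2↦0, 3↦3, 4↦0]  zeros at y ∈ {2, 4}
  x = 1: [0↦2, 1↦1, 2↦4, 3↦1, 4↦2]  zeros at y ∈ ∅
  x = 2: [0↦2, 1↦0, 2↦2, 3↦3, 4↦3]  zeros at y ∈ {1}
  x = 3: [0↦1, 1↦3, 2↦4, 3↦4, 4↦3]  zeros at y ∈ ∅
  x = 4: [0↦4, 1↦0, 2↦0, 3↦4, 4↦2]  zeros at y ∈ {1, 2}
Collecting zeros: affine points = {(0, 2), (0, 4), (2, 1), (4, 1), (4, 2)}.
Total count |C(F_5)_aff| = 5.


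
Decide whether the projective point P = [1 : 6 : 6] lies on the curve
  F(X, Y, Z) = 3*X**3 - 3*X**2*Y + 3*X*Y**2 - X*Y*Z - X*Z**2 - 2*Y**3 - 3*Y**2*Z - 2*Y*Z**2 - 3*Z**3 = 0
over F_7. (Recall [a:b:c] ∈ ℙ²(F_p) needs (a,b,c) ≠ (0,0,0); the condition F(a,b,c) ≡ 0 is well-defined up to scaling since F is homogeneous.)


F(1,6,6) ≡ 3 (mod 7); P is NOT on the curve.

Evaluate F(1, 6, 6) term-by-term (mod 7).
  3*X**3 ↦ 3·1·1·1 = 3
  -3*X**2*Y ↦ -3·1·6·1 = -18
  3*X*Y**2 ↦ 3·1·36·1 = 108
  -X*Y*Z ↦ -1·1·6·6 = -36
  -X*Z**2 ↦ -1·1·1·36 = -36
  -2*Y**3 ↦ -2·1·216·1 = -432
  -3*Y**2*Z ↦ -3·1·36·6 = -648
  -2*Y*Z**2 ↦ -2·1·6·36 = -432
  -3*Z**3 ↦ -3·1·1·216 = -648
Sum: F(1, 6, 6) = (3) + (-18) + (108) + (-36) + (-36) + (-432) + (-648) + (-432) + (-648) = -2139.
Reducing mod 7: -2139 ≡ 3 (mod 7).
Since F(a, b, c) ≡ 3 ≠ 0 (mod 7), P does NOT lie on the curve.


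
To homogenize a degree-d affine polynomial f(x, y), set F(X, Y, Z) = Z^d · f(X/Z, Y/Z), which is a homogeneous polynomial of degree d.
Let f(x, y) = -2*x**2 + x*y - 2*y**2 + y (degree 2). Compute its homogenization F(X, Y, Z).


F(X, Y, Z) = -2*X**2 + X*Y - 2*Y**2 + Y*Z

deg(f) = 2.
Substitute x = X/Z, y = Y/Z into f, then multiply by Z^2.
  monomial -2·x^2·y^0 ↦ -2·X^2·Y^0·Z^0.
  monomial 1·x^1·y^1 ↦ 1·X^1·Y^1·Z^0.
  monomial -2·x^0·y^2 ↦ -2·X^0·Y^2·Z^0.
  monomial 1·x^0·y^1 ↦ 1·X^0·Y^1·Z^1.
Collecting: F(X, Y, Z) = -2*X**2 + X*Y - 2*Y**2 + Y*Z.


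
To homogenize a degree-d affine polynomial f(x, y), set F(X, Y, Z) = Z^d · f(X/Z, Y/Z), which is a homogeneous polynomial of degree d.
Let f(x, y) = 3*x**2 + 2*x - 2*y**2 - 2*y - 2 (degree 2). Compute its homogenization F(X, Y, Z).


F(X, Y, Z) = 3*X**2 + 2*X*Z - 2*Y**2 - 2*Y*Z - 2*Z**2

deg(f) = 2.
Substitute x = X/Z, y = Y/Z into f, then multiply by Z^2.
  monomial 3·x^2·y^0 ↦ 3·X^2·Y^0·Z^0.
  monomial 2·x^1·y^0 ↦ 2·X^1·Y^0·Z^1.
  monomial -2·x^0·y^2 ↦ -2·X^0·Y^2·Z^0.
  monomial -2·x^0·y^1 ↦ -2·X^0·Y^1·Z^1.
  monomial -2·x^0·y^0 ↦ -2·X^0·Y^0·Z^2.
Collecting: F(X, Y, Z) = 3*X**2 + 2*X*Z - 2*Y**2 - 2*Y*Z - 2*Z**2.


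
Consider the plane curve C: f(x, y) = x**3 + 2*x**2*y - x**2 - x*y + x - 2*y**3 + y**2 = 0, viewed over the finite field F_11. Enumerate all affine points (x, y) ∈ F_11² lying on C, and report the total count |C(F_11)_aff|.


Affine F_11-points: {(0, 0), (0, 6), (2, 1), (3, 9), (4, 5), (4, 6), (5, 8), (6, 7), (7, 6), (10, 9)}; count = 10.

For each of the 121 pairs (x, y) ∈ F_11², evaluate f(x, y) mod 11. Record the zeros.
  x = 0: [0↦0, 1↦10, 2↦10, 3↦10, 4↦9, 5↦6, 6↦0, 7↦1, 8↦8, 9↦9, 10↦3]  zeros at y ∈ {0, 6}
  x = 1: [0↦1, 1↦1, 2↦2, 3↦3, 4↦3, 5↦1, 6↦7, 7↦9, 8↦6, 9↦8, 10↦3]  zeros at y ∈ ∅
  x = 2: [0↦6, 1↦0, 2↦6, 3↦1, 4↦6, 5↦9, 6↦9, 7↦5, 8↦7, 9↦3, 10↦3]  zeros at y ∈ {1}
  x = 3: [0↦10, 1↦2, 2↦6, 3↦10, 4↦2, 5↦3, 6↦1, 7↦6, 8↦6, 9↦0, 10↦9]  zeros at y ∈ {9}
  x = 4: [0↦8, 1↦2, 2↦8, 3↦3, 4↦8, 5↦0, 6↦0, 7↦7, 8↦9, 9↦5, 10↦5]  zeros at y ∈ {5, 6}
  x = 5: [0↦6, 1↦6, 2↦7, 3↦8, 4↦8, 5↦6, 6↦1, 7↦3, 8↦0, 9↦2, 10↦8]  zeros at y ∈ {8}
  x = 6: [0↦10, 1↦9, 2↦9, 3↦9, 4↦8, 5↦5, 6↦10, 7↦0, 8↦7, 9↦8, 10↦2]  zeros at y ∈ {7}
  x = 7: [0↦4, 1↦6, 2↦9, 3↦1, 4↦3, 5↦3, 6↦0, 7↦4, 8↦3, 9↦7, 10↦4]  zeros at y ∈ {6}
  x = 8: [0↦5, 1↦3, 2↦2, 3↦1, 4↦10, 5↦6, 6↦10, 7↦10, 8↦5, 9↦5, 10↦9]  zeros at y ∈ ∅
  x = 9: [0↦8, 1↦6, 2↦5, 3↦4, 4↦2, 5↦9, 6↦2, 7↦2, 8↦8, 9↦8, 10↦1]  zeros at y ∈ ∅
  x = 10: [0↦8, 1↦10, 2↦2, 3↦5, 4↦7, 5↦7, 6↦4, 7↦8, 8↦7, 9↦0, 10↦8]  zeros at y ∈ {9}
Collecting zeros: affine points = {(0, 0), (0, 6), (2, 1), (3, 9), (4, 5), (4, 6), (5, 8), (6, 7), (7, 6), (10, 9)}.
Total count |C(F_11)_aff| = 10.


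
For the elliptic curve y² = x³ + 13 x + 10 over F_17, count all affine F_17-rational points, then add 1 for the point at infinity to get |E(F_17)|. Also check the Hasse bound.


Affine points = {(3, 5), (3, 12), (5, 8), (5, 9), (6, 7), (6, 10), (7, 6), (7, 11), (10, 1), (10, 16), (13, 8), (13, 9), (16, 8), (16, 9)}; affine count = 14; |E(F_17)| = 15.

Discriminant check: Δ ∝ 4a³ + 27b² = 4·13³ + 27·10² = 4·2197 + 27·100 ≡ 13 (mod 17). Nonzero ⇒ E is nonsingular.
For each x ∈ F_17, compute rhs = x³ + 13·x + 10 mod 17, then count y ∈ F_17 with y² ≡ rhs.
  x = 0: rhs = 10, matching y values: none (0 points).
  x = 1: rhs = 7, matching y values: none (0 points).
  x = 2: rhs = 10, matching y values: none (0 points).
  x = 3: rhs = 8, matching y values: 5, 12 (2 points).
  x = 4: rhs = 7, matching y values: none (0 points).
  x = 5: rhs = 13, matching y values: 8, 9 (2 points).
  x = 6: rhs = 15, matching y values: 7, 10 (2 points).
  x = 7: rhs = 2, matching y values: 6, 11 (2 points).
  x = 8: rhs = 14, matching y values: none (0 points).
  x = 9: rhs = 6, matching y values: none (0 points).
  x = 10: rhs = 1, matching y values: 1, 16 (2 points).
  x = 11: rhs = 5, matching y values: none (0 points).
  x = 12: rhs = 7, matching y values: none (0 points).
  x = 13: rhs = 13, matching y values: 8, 9 (2 points).
  x = 14: rhs = 12, matching y values: none (0 points).
  x = 15: rhs = 10, matching y values: none (0 points).
  x = 16: rhs = 13, matching y values: 8, 9 (2 points).
Total affine count: 14.
Full point count |E(F_17)| = 14 + 1 = 15.
Hasse bound: |15 − (17+1)| = |-3| = 3 ≤ 2√17 ≈ 8.2462 ✓.


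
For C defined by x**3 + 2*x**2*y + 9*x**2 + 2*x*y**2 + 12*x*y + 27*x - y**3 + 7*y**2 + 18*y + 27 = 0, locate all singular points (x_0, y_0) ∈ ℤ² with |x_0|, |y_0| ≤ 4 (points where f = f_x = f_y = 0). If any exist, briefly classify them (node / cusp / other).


Singular points: {(-3, 0)}; classification: cusp.

Compute partial derivatives:
  f_x = 3*x**2 + 4*x*y + 18*x + 2*y**2 + 12*y + 27.
  f_y = 2*x**2 + 4*x*y + 12*x - 3*y**2 + 14*y + 18.
Scan x_0 ∈ {−4, ..., 4}. For each x_0, f_y(x_0, y) is a polynomial in y; find its integer roots y ∈ {−4, ..., 4}, then test f_x and f at those candidates.
  x = -4: f_y(-4, y) = -3*y**2 - 2*y + 2; no integer root y with |y| ≤ 4.
  x = -3: f_y(-3, y) = -3*y**2 + 2*y; vanishes at y ∈ {0}. (-3, 0): f_x = 0, f = 0 — SINGULAR.
  x = -2: f_y(-2, y) = -3*y**2 + 6*y + 2; no integer root y with |y| ≤ 4.
  x = -1: f_y(-1, y) = -3*y**2 + 10*y + 8; vanishes at y ∈ {4}. (-1, 4): f_x = 76 ≠ 0.
  x = 0: f_y(0, y) = -3*y**2 + 14*y + 18; no integer root y with |y| ≤ 4.
  x = 1: f_y(1, y) = -3*y**2 + 18*y + 32; no integer root y with |y| ≤ 4.
  x = 2: f_y(2, y) = -3*y**2 + 22*y + 50; no integer root y with |y| ≤ 4.
  x = 3: f_y(3, y) = -3*y**2 + 26*y + 72; no integer root y with |y| ≤ 4.
  x = 4: f_y(4, y) = -3*y**2 + 30*y + 98; no integer root y with |y| ≤ 4.
Only singular point on the grid: (-3, 0).
Classify: substitute x = -3 + u, y = 0 + v and expand: f = u**3 + 2*u**2*v + 2*u*v**2 - v**3 + v**2.
No constant or linear terms (consistent with a singular point). Quadratic part: v**2. Cubic part: u**3 + 2*u**2*v + 2*u*v**2 - v**3.
The quadratic part v**2 is a perfect square, so there is a single (double) tangent line v = 0, i.e. y = 0. Restricting the cubic part to that line (v = 0) leaves u**3 ≠ 0, so f is not divisible by v and the branch is v² ≈ -u**3 to lowest order — this is a cusp.
Classification: cusp.


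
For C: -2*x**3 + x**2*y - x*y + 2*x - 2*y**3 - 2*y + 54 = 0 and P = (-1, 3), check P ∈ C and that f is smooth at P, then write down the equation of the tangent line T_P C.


Tangent line at P: -13*x - 54*y + 149 = 0.

Step 1: f(-1, 3) = 0, so P lies on C.
Step 2: partial derivatives
  f_x(x, y) = -6*x**2 + 2*x*y - y + 2, f_y(x, y) = x**2 - x - 6*y**2 - 2.
  f_x(P) = -13, f_y(P) = -54 (gradient nonzero, so P is smooth).
Step 3: tangent line at P: -13·(x − -1) + -54·(y − 3) = 0.
Expanding: -13*x - 54*y + 149 = 0.


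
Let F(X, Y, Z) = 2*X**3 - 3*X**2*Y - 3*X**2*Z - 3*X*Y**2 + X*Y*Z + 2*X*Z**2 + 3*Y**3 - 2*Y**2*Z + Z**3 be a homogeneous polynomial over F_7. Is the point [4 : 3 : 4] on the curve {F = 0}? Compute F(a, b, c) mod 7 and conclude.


F(4,3,4) ≡ 3 (mod 7); P is NOT on the curve.

Evaluate F(4, 3, 4) term-by-term (mod 7).
  2*X**3 ↦ 2·64·1·1 = 128
  -3*X**2*Y ↦ -3·16·3·1 = -144
  -3*X**2*Z ↦ -3·16·1·4 = -192
  -3*X*Y**2 ↦ -3·4·9·1 = -108
  X*Y*Z ↦ 1·4·3·4 = 48
  2*X*Z**2 ↦ 2·4·1·16 = 128
  3*Y**3 ↦ 3·1·27·1 = 81
  -2*Y**2*Z ↦ -2·1·9·4 = -72
  Z**3 ↦ 1·1·1·64 = 64
Sum: F(4, 3, 4) = (128) + (-144) + (-192) + (-108) + (48) + (128) + (81) + (-72) + (64) = -67.
Reducing mod 7: -67 ≡ 3 (mod 7).
Since F(a, b, c) ≡ 3 ≠ 0 (mod 7), P does NOT lie on the curve.


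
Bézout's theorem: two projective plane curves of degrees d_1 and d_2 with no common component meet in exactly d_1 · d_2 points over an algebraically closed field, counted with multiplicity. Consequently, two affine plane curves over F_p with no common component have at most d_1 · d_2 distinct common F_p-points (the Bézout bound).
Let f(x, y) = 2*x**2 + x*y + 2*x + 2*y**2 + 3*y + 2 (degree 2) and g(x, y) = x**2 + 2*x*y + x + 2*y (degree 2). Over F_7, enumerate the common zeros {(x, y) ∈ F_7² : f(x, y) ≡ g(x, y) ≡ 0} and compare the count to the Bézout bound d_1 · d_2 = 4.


Common zeros: {(6, 2), (6, 4)}; count = 2; Bézout bound = 4.

deg(f) = 2, deg(g) = 2, so Bézout bound = 4.
Scan x ∈ F_7. For each x, list the y ∈ F_7 with f(x, y) ≡ 0 and those with g(x, y) ≡ 0 (mod 7); the common zeros in that column are the intersection.
  x = 0: f ≡ 0 at y ∈ {1}; g ≡ 0 at y ∈ {0}; common: ∅.
  x = 1: f ≡ 0 at y ∈ ∅; g ≡ 0 at y ∈ {3}; common: ∅.
  x = 2: f ≡ 0 at y ∈ {0, 1}; g ≡ 0 at y ∈ {6}; common: ∅.
  x = 3: f ≡ 0 at y ∈ ∅; g ≡ 0 at y ∈ {2}; common: ∅.
  x = 4: f ≡ 0 at y ∈ {0}; g ≡ 0 at y ∈ {5}; common: ∅.
  x = 5: f ≡ 0 at y ∈ {4, 6}; g ≡ 0 at y ∈ {1}; common: ∅.
  x = 6: f ≡ 0 at y ∈ {2, 4}; g ≡ 0 at y ∈ {0, 1, 2, 3, 4, 5, 6}; common: {2, 4}.
Collecting: common zeros = {(6, 2), (6, 4)}, so the count is 2.
Comparison with the Bézout bound: 2 ≤ 4 = deg(f)·deg(g), as expected for curves with no common component (the affine F_7-count falls short of the bound because intersections may lie at infinity, over extension fields, or carry multiplicity).


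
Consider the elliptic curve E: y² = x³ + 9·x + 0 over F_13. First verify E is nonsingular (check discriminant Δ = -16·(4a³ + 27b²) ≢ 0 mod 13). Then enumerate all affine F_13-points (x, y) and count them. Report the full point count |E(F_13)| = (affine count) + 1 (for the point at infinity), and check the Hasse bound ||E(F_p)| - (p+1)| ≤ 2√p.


Affine points = {(0, 0), (1, 6), (1, 7), (2, 0), (4, 3), (4, 10), (5, 1), (5, 12), (6, 6), (6, 7), (7, 4), (7, 9), (8, 5), (8, 8), (9, 2), (9, 11), (11, 0), (12, 4), (12, 9)}; affine count = 19; |E(F_13)| = 20.

Discriminant check: Δ ∝ 4a³ + 27b² = 4·9³ + 27·0² = 4·729 + 27·0 ≡ 4 (mod 13). Nonzero ⇒ E is nonsingular.
For each x ∈ F_13, compute rhs = x³ + 9·x + 0 mod 13, then count y ∈ F_13 with y² ≡ rhs.
  x = 0: rhs = 0, matching y values: 0 (1 points).
  x = 1: rhs = 10, matching y values: 6, 7 (2 points).
  x = 2: rhs = 0, matching y values: 0 (1 points).
  x = 3: rhs = 2, matching y values: none (0 points).
  x = 4: rhs = 9, matching y values: 3, 10 (2 points).
  x = 5: rhs = 1, matching y values: 1, 12 (2 points).
  x = 6: rhs = 10, matching y values: 6, 7 (2 points).
  x = 7: rhs = 3, matching y values: 4, 9 (2 points).
  x = 8: rhs = 12, matching y values: 5, 8 (2 points).
  x = 9: rhs = 4, matching y values: 2, 11 (2 points).
  x = 10: rhs = 11, matching y values: none (0 points).
  x = 11: rhs = 0, matching y values: 0 (1 points).
  x = 12: rhs = 3, matching y values: 4, 9 (2 points).
Total affine count: 19.
Full point count |E(F_13)| = 19 + 1 = 20.
Hasse bound: |20 − (13+1)| = |6| = 6 ≤ 2√13 ≈ 7.2111 ✓.


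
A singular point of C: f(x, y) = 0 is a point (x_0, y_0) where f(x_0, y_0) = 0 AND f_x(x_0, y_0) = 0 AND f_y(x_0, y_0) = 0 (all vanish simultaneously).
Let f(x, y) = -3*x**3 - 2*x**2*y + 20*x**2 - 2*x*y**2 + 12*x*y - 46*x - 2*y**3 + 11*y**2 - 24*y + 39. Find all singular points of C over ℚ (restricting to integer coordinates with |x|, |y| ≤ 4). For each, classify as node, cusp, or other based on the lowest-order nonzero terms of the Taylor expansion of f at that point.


Singular points: {(2, 1)}; classification: cusp.

Compute partial derivatives:
  f_x = -9*x**2 - 4*x*y + 40*x - 2*y**2 + 12*y - 46.
  f_y = -2*x**2 - 4*x*y + 12*x - 6*y**2 + 22*y - 24.
Scan x_0 ∈ {−4, ..., 4}. For each x_0, f_y(x_0, y) is a polynomial in y; find its integer roots y ∈ {−4, ..., 4}, then test f_x and f at those candidates.
  x = -4: f_y(-4, y) = -6*y**2 + 38*y - 104; no integer root y with |y| ≤ 4.
  x = -3: f_y(-3, y) = -6*y**2 + 34*y - 78; no integer root y with |y| ≤ 4.
  x = -2: f_y(-2, y) = -6*y**2 + 30*y - 56; no integer root y with |y| ≤ 4.
  x = -1: f_y(-1, y) = -6*y**2 + 26*y - 38; no integer root y with |y| ≤ 4.
  x = 0: f_y(0, y) = -6*y**2 + 22*y - 24; no integer root y with |y| ≤ 4.
  x = 1: f_y(1, y) = -6*y**2 + 18*y - 14; no integer root y with |y| ≤ 4.
  x = 2: f_y(2, y) = -6*y**2 + 14*y - 8; vanishes at y ∈ {1}. (2, 1): f_x = 0, f = 0 — SINGULAR.
  x = 3: f_y(3, y) = -6*y**2 + 10*y - 6; no integer root y with |y| ≤ 4.
  x = 4: f_y(4, y) = -6*y**2 + 6*y - 8; no integer root y with |y| ≤ 4.
Only singular point on the grid: (2, 1).
Classify: substitute x = 2 + u, y = 1 + v and expand: f = -3*u**3 - 2*u**2*v - 2*u*v**2 - 2*v**3 + v**2.
No constant or linear terms (consistent with a singular point). Quadratic part: v**2. Cubic part: -3*u**3 - 2*u**2*v - 2*u*v**2 - 2*v**3.
The quadratic part v**2 is a perfect square, so there is a single (double) tangent line v = 0, i.e. y = 1. Restricting the cubic part to that line (v = 0) leaves -3*u**3 ≠ 0, so f is not divisible by v and the branch is v² ≈ 3*u**3 to lowest order — this is a cusp.
Classification: cusp.


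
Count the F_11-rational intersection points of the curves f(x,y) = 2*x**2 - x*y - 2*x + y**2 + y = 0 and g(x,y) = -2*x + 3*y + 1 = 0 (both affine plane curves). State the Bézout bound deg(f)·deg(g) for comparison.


Common zeros: {(9, 2)}; count = 1; Bézout bound = 2.

deg(f) = 2, deg(g) = 1, so Bézout bound = 2.
Scan x ∈ F_11. For each x, list the y ∈ F_11 with f(x, y) ≡ 0 and those with g(x, y) ≡ 0 (mod 11); the common zeros in that column are the intersection.
  x = 0: f ≡ 0 at y ∈ {0, 10}; g ≡ 0 at y ∈ {7}; common: ∅.
  x = 1: f ≡ 0 at y ∈ {0}; g ≡ 0 at y ∈ {4}; common: ∅.
  x = 2: f ≡ 0 at y ∈ ∅; g ≡ 0 at y ∈ {1}; common: ∅.
  x = 3: f ≡ 0 at y ∈ {1}; g ≡ 0 at y ∈ {9}; common: ∅.
  x = 4: f ≡ 0 at y ∈ {1, 2}; g ≡ 0 at y ∈ {6}; common: ∅.
  x = 5: f ≡ 0 at y ∈ ∅; g ≡ 0 at y ∈ {3}; common: ∅.
  x = 6: f ≡ 0 at y ∈ {6, 10}; g ≡ 0 at y ∈ {0}; common: ∅.
  x = 7: f ≡ 0 at y ∈ ∅; g ≡ 0 at y ∈ {8}; common: ∅.
  x = 8: f ≡ 0 at y ∈ ∅; g ≡ 0 at y ∈ {5}; common: ∅.
  x = 9: f ≡ 0 at y ∈ {2, 6}; g ≡ 0 at y ∈ {2}; common: {2}.
  x = 10: f ≡ 0 at y ∈ ∅; g ≡ 0 at y ∈ {10}; common: ∅.
Collecting: common zeros = {(9, 2)}, so the count is 1.
Comparison with the Bézout bound: 1 ≤ 2 = deg(f)·deg(g), as expected for curves with no common component (the affine F_11-count falls short of the bound because intersections may lie at infinity, over extension fields, or carry multiplicity).


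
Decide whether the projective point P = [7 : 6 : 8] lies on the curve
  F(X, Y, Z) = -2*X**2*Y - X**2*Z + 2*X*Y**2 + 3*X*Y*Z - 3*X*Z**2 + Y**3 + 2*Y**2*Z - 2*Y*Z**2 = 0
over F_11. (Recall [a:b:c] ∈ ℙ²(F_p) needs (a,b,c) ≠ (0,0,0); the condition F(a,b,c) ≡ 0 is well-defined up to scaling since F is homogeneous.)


F(7,6,8) ≡ 4 (mod 11); P is NOT on the curve.

Evaluate F(7, 6, 8) term-by-term (mod 11).
  -2*X**2*Y ↦ -2·49·6·1 = -588
  -X**2*Z ↦ -1·49·1·8 = -392
  2*X*Y**2 ↦ 2·7·36·1 = 504
  3*X*Y*Z ↦ 3·7·6·8 = 1008
  -3*X*Z**2 ↦ -3·7·1·64 = -1344
  Y**3 ↦ 1·1·216·1 = 216
  2*Y**2*Z ↦ 2·1·36·8 = 576
  -2*Y*Z**2 ↦ -2·1·6·64 = -768
Sum: F(7, 6, 8) = (-588) + (-392) + (504) + (1008) + (-1344) + (216) + (576) + (-768) = -788.
Reducing mod 11: -788 ≡ 4 (mod 11).
Since F(a, b, c) ≡ 4 ≠ 0 (mod 11), P does NOT lie on the curve.


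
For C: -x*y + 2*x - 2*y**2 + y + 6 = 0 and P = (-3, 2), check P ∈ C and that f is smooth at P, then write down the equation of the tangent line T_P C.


Tangent line at P: 8 - 4*y = 0.

Step 1: f(-3, 2) = 0, so P lies on C.
Step 2: partial derivatives
  f_x(x, y) = 2 - y, f_y(x, y) = -x - 4*y + 1.
  f_x(P) = 0, f_y(P) = -4 (gradient nonzero, so P is smooth).
Step 3: tangent line at P: 0·(x − -3) + -4·(y − 2) = 0.
Expanding: 8 - 4*y = 0.


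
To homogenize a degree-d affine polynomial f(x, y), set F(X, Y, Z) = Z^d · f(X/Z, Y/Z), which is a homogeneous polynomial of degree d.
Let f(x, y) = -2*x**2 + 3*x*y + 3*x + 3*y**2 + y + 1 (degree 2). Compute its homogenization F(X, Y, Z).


F(X, Y, Z) = -2*X**2 + 3*X*Y + 3*X*Z + 3*Y**2 + Y*Z + Z**2

deg(f) = 2.
Substitute x = X/Z, y = Y/Z into f, then multiply by Z^2.
  monomial -2·x^2·y^0 ↦ -2·X^2·Y^0·Z^0.
  monomial 3·x^1·y^1 ↦ 3·X^1·Y^1·Z^0.
  monomial 3·x^1·y^0 ↦ 3·X^1·Y^0·Z^1.
  monomial 3·x^0·y^2 ↦ 3·X^0·Y^2·Z^0.
  monomial 1·x^0·y^1 ↦ 1·X^0·Y^1·Z^1.
  monomial 1·x^0·y^0 ↦ 1·X^0·Y^0·Z^2.
Collecting: F(X, Y, Z) = -2*X**2 + 3*X*Y + 3*X*Z + 3*Y**2 + Y*Z + Z**2.


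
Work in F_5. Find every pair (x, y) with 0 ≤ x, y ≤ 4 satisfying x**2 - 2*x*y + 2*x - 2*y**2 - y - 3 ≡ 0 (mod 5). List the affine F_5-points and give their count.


Affine F_5-points: {(1, 0), (1, 1), (2, 0), (3, 2), (4, 1), (4, 2)}; count = 6.

For each of the 25 pairs (x, y) ∈ F_5², evaluate f(x, y) mod 5. Record the zeros.
  x = 0: [0↦2, 1↦4, 2↦2, 3↦1, 4↦1]  zeros at y ∈ ∅
  x = 1: [0↦0, 1↦0, 2↦1, 3↦3, 4↦1]  zeros at y ∈ {0, 1}
  x = 2: [0↦0, 1↦3, 2↦2, 3↦2, 4↦3]  zeros at y ∈ {0}
  x = 3: [0↦2, 1↦3, 2↦0, 3↦3, 4↦2]  zeros at y ∈ {2}
  x = 4: [0↦1, 1↦0, 2↦0, 3↦1, 4↦3]  zeros at y ∈ {1, 2}
Collecting zeros: affine points = {(1, 0), (1, 1), (2, 0), (3, 2), (4, 1), (4, 2)}.
Total count |C(F_5)_aff| = 6.


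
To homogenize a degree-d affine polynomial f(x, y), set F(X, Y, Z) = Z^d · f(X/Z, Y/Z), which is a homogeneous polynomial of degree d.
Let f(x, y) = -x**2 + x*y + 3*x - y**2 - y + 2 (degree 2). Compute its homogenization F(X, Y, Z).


F(X, Y, Z) = -X**2 + X*Y + 3*X*Z - Y**2 - Y*Z + 2*Z**2

deg(f) = 2.
Substitute x = X/Z, y = Y/Z into f, then multiply by Z^2.
  monomial -1·x^2·y^0 ↦ -1·X^2·Y^0·Z^0.
  monomial 1·x^1·y^1 ↦ 1·X^1·Y^1·Z^0.
  monomial 3·x^1·y^0 ↦ 3·X^1·Y^0·Z^1.
  monomial -1·x^0·y^2 ↦ -1·X^0·Y^2·Z^0.
  monomial -1·x^0·y^1 ↦ -1·X^0·Y^1·Z^1.
  monomial 2·x^0·y^0 ↦ 2·X^0·Y^0·Z^2.
Collecting: F(X, Y, Z) = -X**2 + X*Y + 3*X*Z - Y**2 - Y*Z + 2*Z**2.


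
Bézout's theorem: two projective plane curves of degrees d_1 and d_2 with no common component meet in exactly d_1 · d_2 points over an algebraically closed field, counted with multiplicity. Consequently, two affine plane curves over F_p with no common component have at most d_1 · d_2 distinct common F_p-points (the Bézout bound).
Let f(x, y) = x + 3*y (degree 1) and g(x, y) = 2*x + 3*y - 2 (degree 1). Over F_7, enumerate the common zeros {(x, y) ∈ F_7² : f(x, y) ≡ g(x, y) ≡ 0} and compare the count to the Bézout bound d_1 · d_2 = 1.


Common zeros: {(2, 4)}; count = 1; Bézout bound = 1.

deg(f) = 1, deg(g) = 1, so Bézout bound = 1.
Scan x ∈ F_7. For each x, list the y ∈ F_7 with f(x, y) ≡ 0 and those with g(x, y) ≡ 0 (mod 7); the common zeros in that column are the intersection.
  x = 0: f ≡ 0 at y ∈ {0}; g ≡ 0 at y ∈ {3}; common: ∅.
  x = 1: f ≡ 0 at y ∈ {2}; g ≡ 0 at y ∈ {0}; common: ∅.
  x = 2: f ≡ 0 at y ∈ {4}; g ≡ 0 at y ∈ {4}; common: {4}.
  x = 3: f ≡ 0 at y ∈ {6}; g ≡ 0 at y ∈ {1}; common: ∅.
  x = 4: f ≡ 0 at y ∈ {1}; g ≡ 0 at y ∈ {5}; common: ∅.
  x = 5: f ≡ 0 at y ∈ {3}; g ≡ 0 at y ∈ {2}; common: ∅.
  x = 6: f ≡ 0 at y ∈ {5}; g ≡ 0 at y ∈ {6}; common: ∅.
Collecting: common zeros = {(2, 4)}, so the count is 1.
Comparison with the Bézout bound: 1 ≤ 1 = deg(f)·deg(g), as expected for curves with no common component (the bound is attained).


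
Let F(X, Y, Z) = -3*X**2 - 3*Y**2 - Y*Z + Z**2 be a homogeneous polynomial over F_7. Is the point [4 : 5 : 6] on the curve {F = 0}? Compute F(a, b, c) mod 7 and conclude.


F(4,5,6) ≡ 2 (mod 7); P is NOT on the curve.

Evaluate F(4, 5, 6) term-by-term (mod 7).
  -3*X**2 ↦ -3·16·1·1 = -48
  -3*Y**2 ↦ -3·1·25·1 = -75
  -Y*Z ↦ -1·1·5·6 = -30
  Z**2 ↦ 1·1·1·36 = 36
Sum: F(4, 5, 6) = (-48) + (-75) + (-30) + (36) = -117.
Reducing mod 7: -117 ≡ 2 (mod 7).
Since F(a, b, c) ≡ 2 ≠ 0 (mod 7), P does NOT lie on the curve.


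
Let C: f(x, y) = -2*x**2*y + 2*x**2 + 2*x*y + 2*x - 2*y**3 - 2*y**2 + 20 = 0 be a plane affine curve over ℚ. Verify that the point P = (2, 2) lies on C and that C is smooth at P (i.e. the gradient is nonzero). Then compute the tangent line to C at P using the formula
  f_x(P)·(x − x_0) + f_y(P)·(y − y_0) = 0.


Tangent line at P: -2*x - 36*y + 76 = 0.

Step 1: f(2, 2) = 0, so P lies on C.
Step 2: partial derivatives
  f_x(x, y) = -4*x*y + 4*x + 2*y + 2, f_y(x, y) = -2*x**2 + 2*x - 6*y**2 - 4*y.
  f_x(P) = -2, f_y(P) = -36 (gradient nonzero, so P is smooth).
Step 3: tangent line at P: -2·(x − 2) + -36·(y − 2) = 0.
Expanding: -2*x - 36*y + 76 = 0.


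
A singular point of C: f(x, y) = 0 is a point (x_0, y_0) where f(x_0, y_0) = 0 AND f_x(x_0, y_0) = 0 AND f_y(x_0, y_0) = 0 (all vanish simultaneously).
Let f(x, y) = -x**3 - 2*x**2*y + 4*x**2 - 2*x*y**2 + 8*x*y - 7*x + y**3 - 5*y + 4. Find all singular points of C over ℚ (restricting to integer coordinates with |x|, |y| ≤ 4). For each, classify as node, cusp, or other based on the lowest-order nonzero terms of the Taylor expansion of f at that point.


Singular points: {(1, 1)}; classification: node.

Compute partial derivatives:
  f_x = -3*x**2 - 4*x*y + 8*x - 2*y**2 + 8*y - 7.
  f_y = -2*x**2 - 4*x*y + 8*x + 3*y**2 - 5.
Scan x_0 ∈ {−4, ..., 4}. For each x_0, f_y(x_0, y) is a polynomial in y; find its integer roots y ∈ {−4, ..., 4}, then test f_x and f at those candidates.
  x = -4: f_y(-4, y) = 3*y**2 + 16*y - 69; no integer root y with |y| ≤ 4.
  x = -3: f_y(-3, y) = 3*y**2 + 12*y - 47; no integer root y with |y| ≤ 4.
  x = -2: f_y(-2, y) = 3*y**2 + 8*y - 29; no integer root y with |y| ≤ 4.
  x = -1: f_y(-1, y) = 3*y**2 + 4*y - 15; vanishes at y ∈ {-3}. (-1, -3): f_x = -72 ≠ 0.
  x = 0: f_y(0, y) = 3*y**2 - 5; no integer root y with |y| ≤ 4.
  x = 1: f_y(1, y) = 3*y**2 - 4*y + 1; vanishes at y ∈ {1}. (1, 1): f_x = 0, f = 0 — SINGULAR.
  x = 2: f_y(2, y) = 3*y**2 - 8*y + 3; no integer root y with |y| ≤ 4.
  x = 3: f_y(3, y) = 3*y**2 - 12*y + 1; no integer root y with |y| ≤ 4.
  x = 4: f_y(4, y) = 3*y**2 - 16*y - 5; no integer root y with |y| ≤ 4.
Only singular point on the grid: (1, 1).
Classify: substitute x = 1 + u, y = 1 + v and expand: f = -u**3 - 2*u**2*v - u**2 - 2*u*v**2 + v**3 + v**2.
No constant or linear terms (consistent with a singular point). Quadratic part: -u**2 + v**2. Cubic part: -u**3 - 2*u**2*v - 2*u*v**2 + v**3.
The quadratic part v**2 - u**2 = (v − u)(v + u) splits into two distinct linear factors, so there are two distinct tangent lines y − 1 = ±(x − 1) — this is a node (ordinary double point).
Classification: node.


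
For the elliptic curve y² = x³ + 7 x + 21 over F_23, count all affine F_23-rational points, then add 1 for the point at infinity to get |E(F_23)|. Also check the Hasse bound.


Affine points = {(1, 11), (1, 12), (3, 0), (6, 7), (6, 16), (9, 10), (9, 13), (11, 7), (11, 16), (12, 4), (12, 19), (13, 3), (13, 20), (17, 4), (17, 19), (22, 6), (22, 17)}; affine count = 17; |E(F_23)| = 18.

Discriminant check: Δ ∝ 4a³ + 27b² = 4·7³ + 27·21² = 4·343 + 27·441 ≡ 8 (mod 23). Nonzero ⇒ E is nonsingular.
For each x ∈ F_23, compute rhs = x³ + 7·x + 21 mod 23, then count y ∈ F_23 with y² ≡ rhs.
  x = 0: rhs = 21, matching y values: none (0 points).
  x = 1: rhs = 6, matching y values: 11, 12 (2 points).
  x = 2: rhs = 20, matching y values: none (0 points).
  x = 3: rhs = 0, matching y values: 0 (1 points).
  x = 4: rhs = 21, matching y values: none (0 points).
  x = 5: rhs = 20, matching y values: none (0 points).
  x = 6: rhs = 3, matching y values: 7, 16 (2 points).
  x = 7: rhs = 22, matching y values: none (0 points).
  x = 8: rhs = 14, matching y values: none (0 points).
  x = 9: rhs = 8, matching y values: 10, 13 (2 points).
  x = 10: rhs = 10, matching y values: none (0 points).
  x = 11: rhs = 3, matching y values: 7, 16 (2 points).
  x = 12: rhs = 16, matching y values: 4, 19 (2 points).
  x = 13: rhs = 9, matching y values: 3, 20 (2 points).
  x = 14: rhs = 11, matching y values: none (0 points).
  x = 15: rhs = 5, matching y values: none (0 points).
  x = 16: rhs = 20, matching y values: none (0 points).
  x = 17: rhs = 16, matching y values: 4, 19 (2 points).
  x = 18: rhs = 22, matching y values: none (0 points).
  x = 19: rhs = 21, matching y values: none (0 points).
  x = 20: rhs = 19, matching y values: none (0 points).
  x = 21: rhs = 22, matching y values: none (0 points).
  x = 22: rhs = 13, matching y values: 6, 17 (2 points).
Total affine count: 17.
Full point count |E(F_23)| = 17 + 1 = 18.
Hasse bound: |18 − (23+1)| = |-6| = 6 ≤ 2√23 ≈ 9.5917 ✓.


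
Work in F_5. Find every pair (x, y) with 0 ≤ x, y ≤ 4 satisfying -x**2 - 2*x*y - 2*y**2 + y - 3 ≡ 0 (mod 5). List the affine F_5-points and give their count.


Affine F_5-points: {(1, 3), (1, 4), (3, 2), (3, 3)}; count = 4.

For each of the 25 pairs (x, y) ∈ F_5², evaluate f(x, y) mod 5. Record the zeros.
  x = 0: [0↦2, 1↦1, 2↦1, 3↦2, 4↦4]  zeros at y ∈ ∅
  x = 1: [0↦1, 1↦3, 2↦1, 3↦0, 4↦0]  zeros at y ∈ {3, 4}
  x = 2: [0↦3, 1↦3, 2↦4, 3↦1, 4↦4]  zeros at y ∈ ∅
  x = 3: [0↦3, 1↦1, 2↦0, 3↦0, 4↦1]  zeros at y ∈ {2, 3}
  x = 4: [0↦1, 1↦2, 2↦4, 3↦2, 4↦1]  zeros at y ∈ ∅
Collecting zeros: affine points = {(1, 3), (1, 4), (3, 2), (3, 3)}.
Total count |C(F_5)_aff| = 4.


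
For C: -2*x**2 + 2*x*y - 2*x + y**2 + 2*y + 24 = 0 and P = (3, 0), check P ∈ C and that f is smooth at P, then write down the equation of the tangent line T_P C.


Tangent line at P: -14*x + 8*y + 42 = 0.

Step 1: f(3, 0) = 0, so P lies on C.
Step 2: partial derivatives
  f_x(x, y) = -4*x + 2*y - 2, f_y(x, y) = 2*x + 2*y + 2.
  f_x(P) = -14, f_y(P) = 8 (gradient nonzero, so P is smooth).
Step 3: tangent line at P: -14·(x − 3) + 8·(y − 0) = 0.
Expanding: -14*x + 8*y + 42 = 0.


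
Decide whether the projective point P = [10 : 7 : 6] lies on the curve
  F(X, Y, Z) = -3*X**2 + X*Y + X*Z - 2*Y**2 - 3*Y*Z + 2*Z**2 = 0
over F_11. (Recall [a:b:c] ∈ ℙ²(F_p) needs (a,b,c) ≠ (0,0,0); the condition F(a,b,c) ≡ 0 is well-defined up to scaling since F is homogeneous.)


F(10,7,6) ≡ 8 (mod 11); P is NOT on the curve.

Evaluate F(10, 7, 6) term-by-term (mod 11).
  -3*X**2 ↦ -3·100·1·1 = -300
  X*Y ↦ 1·10·7·1 = 70
  X*Z ↦ 1·10·1·6 = 60
  -2*Y**2 ↦ -2·1·49·1 = -98
  -3*Y*Z ↦ -3·1·7·6 = -126
  2*Z**2 ↦ 2·1·1·36 = 72
Sum: F(10, 7, 6) = (-300) + (70) + (60) + (-98) + (-126) + (72) = -322.
Reducing mod 11: -322 ≡ 8 (mod 11).
Since F(a, b, c) ≡ 8 ≠ 0 (mod 11), P does NOT lie on the curve.


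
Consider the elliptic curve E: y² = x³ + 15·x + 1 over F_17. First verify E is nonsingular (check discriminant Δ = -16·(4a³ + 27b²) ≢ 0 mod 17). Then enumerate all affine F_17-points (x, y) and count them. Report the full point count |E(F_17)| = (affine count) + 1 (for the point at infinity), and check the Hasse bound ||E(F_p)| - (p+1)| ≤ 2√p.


Affine points = {(0, 1), (0, 16), (1, 0), (6, 1), (6, 16), (8, 2), (8, 15), (9, 7), (9, 10), (11, 1), (11, 16), (13, 8), (13, 9), (16, 6), (16, 11)}; affine count = 15; |E(F_17)| = 16.

Discriminant check: Δ ∝ 4a³ + 27b² = 4·15³ + 27·1² = 4·3375 + 27·1 ≡ 12 (mod 17). Nonzero ⇒ E is nonsingular.
For each x ∈ F_17, compute rhs = x³ + 15·x + 1 mod 17, then count y ∈ F_17 with y² ≡ rhs.
  x = 0: rhs = 1, matching y values: 1, 16 (2 points).
  x = 1: rhs = 0, matching y values: 0 (1 points).
  x = 2: rhs = 5, matching y values: none (0 points).
  x = 3: rhs = 5, matching y values: none (0 points).
  x = 4: rhs = 6, matching y values: none (0 points).
  x = 5: rhs = 14, matching y values: none (0 points).
  x = 6: rhs = 1, matching y values: 1, 16 (2 points).
  x = 7: rhs = 7, matching y values: none (0 points).
  x = 8: rhs = 4, matching y values: 2, 15 (2 points).
  x = 9: rhs = 15, matching y values: 7, 10 (2 points).
  x = 10: rhs = 12, matching y values: none (0 points).
  x = 11: rhs = 1, matching y values: 1, 16 (2 points).
  x = 12: rhs = 5, matching y values: none (0 points).
  x = 13: rhs = 13, matching y values: 8, 9 (2 points).
  x = 14: rhs = 14, matching y values: none (0 points).
  x = 15: rhs = 14, matching y values: none (0 points).
  x = 16: rhs = 2, matching y values: 6, 11 (2 points).
Total affine count: 15.
Full point count |E(F_17)| = 15 + 1 = 16.
Hasse bound: |16 − (17+1)| = |-2| = 2 ≤ 2√17 ≈ 8.2462 ✓.


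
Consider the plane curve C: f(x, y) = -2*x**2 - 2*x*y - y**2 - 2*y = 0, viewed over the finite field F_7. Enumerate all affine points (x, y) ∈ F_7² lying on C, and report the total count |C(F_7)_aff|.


Affine F_7-points: {(0, 0), (0, 5), (1, 1), (1, 2), (2, 3), (2, 5), (4, 2), (5, 1)}; count = 8.

For each of the 49 pairs (x, y) ∈ F_7², evaluate f(x, y) mod 7. Record the zeros.
  x = 0: [0↦0, 1↦4, 2↦6, 3↦6, 4↦4, 5↦0, 6↦1]  zeros at y ∈ {0, 5}
  x = 1: [0↦5, 1↦0, 2↦0, 3↦5, 4↦1, 5↦2, 6↦1]  zeros at y ∈ {1, 2}
  x = 2: [0↦6, 1↦6, 2↦4, 3↦0, 4↦1, 5↦0, 6↦4]  zeros at y ∈ {3, 5}
  x = 3: [0↦3, 1↦1, 2↦4, 3↦5, 4↦4, 5↦1, 6↦3]  zeros at y ∈ ∅
  x = 4: [0↦3, 1↦6, 2↦0, 3↦6, 4↦3, 5↦5, 6↦5]  zeros at y ∈ {2}
  x = 5: [0↦6, 1↦0, 2↦6, 3↦3, 4↦5, 5↦5, 6↦3]  zeros at y ∈ {1}
  x = 6: [0↦5, 1↦4, 2↦1, 3↦3, 4↦3, 5↦1, 6↦4]  zeros at y ∈ ∅
Collecting zeros: affine points = {(0, 0), (0, 5), (1, 1), (1, 2), (2, 3), (2, 5), (4, 2), (5, 1)}.
Total count |C(F_7)_aff| = 8.


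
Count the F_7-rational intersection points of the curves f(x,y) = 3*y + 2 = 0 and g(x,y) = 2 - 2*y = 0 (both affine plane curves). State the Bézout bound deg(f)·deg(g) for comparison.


Common zeros: ∅; count = 0; Bézout bound = 1.

deg(f) = 1, deg(g) = 1, so Bézout bound = 1.
Scan x ∈ F_7. For each x, list the y ∈ F_7 with f(x, y) ≡ 0 and those with g(x, y) ≡ 0 (mod 7); the common zeros in that column are the intersection.
  x = 0: f ≡ 0 at y ∈ {4}; g ≡ 0 at y ∈ {1}; common: ∅.
  x = 1: f ≡ 0 at y ∈ {4}; g ≡ 0 at y ∈ {1}; common: ∅.
  x = 2: f ≡ 0 at y ∈ {4}; g ≡ 0 at y ∈ {1}; common: ∅.
  x = 3: f ≡ 0 at y ∈ {4}; g ≡ 0 at y ∈ {1}; common: ∅.
  x = 4: f ≡ 0 at y ∈ {4}; g ≡ 0 at y ∈ {1}; common: ∅.
  x = 5: f ≡ 0 at y ∈ {4}; g ≡ 0 at y ∈ {1}; common: ∅.
  x = 6: f ≡ 0 at y ∈ {4}; g ≡ 0 at y ∈ {1}; common: ∅.
Collecting: common zeros = ∅, so the count is 0.
Comparison with the Bézout bound: 0 ≤ 1 = deg(f)·deg(g), as expected for curves with no common component (the affine F_7-count falls short of the bound because intersections may lie at infinity, over extension fields, or carry multiplicity).
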